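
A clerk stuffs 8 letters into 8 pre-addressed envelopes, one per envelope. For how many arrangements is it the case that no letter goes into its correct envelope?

14833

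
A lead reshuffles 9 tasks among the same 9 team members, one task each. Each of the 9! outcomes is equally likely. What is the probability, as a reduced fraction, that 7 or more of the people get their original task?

37/362880

Favorable outcomes: Σ_{i≥7} C(9,i)·!(9-i) = 36·1 + 9·0 + 1·1 = 37.
Total outcomes: 9! = 362880.
Probability = 37/362880 = 37/362880.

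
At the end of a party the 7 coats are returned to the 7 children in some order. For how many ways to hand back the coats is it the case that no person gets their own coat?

Use !n = n·!(n-1) + (-1)^n.
!7 = 7·265 - 1 = 1854

1854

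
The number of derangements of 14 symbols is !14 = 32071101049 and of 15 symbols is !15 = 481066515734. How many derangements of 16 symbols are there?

7697064251745

!16 = (16-1)·(!15 + !14) = 15·(481066515734 + 32071101049) = 15·513137616783 = 7697064251745.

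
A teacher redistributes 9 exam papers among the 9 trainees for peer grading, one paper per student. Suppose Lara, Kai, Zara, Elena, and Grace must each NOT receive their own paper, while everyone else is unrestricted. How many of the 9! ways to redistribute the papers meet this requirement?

205056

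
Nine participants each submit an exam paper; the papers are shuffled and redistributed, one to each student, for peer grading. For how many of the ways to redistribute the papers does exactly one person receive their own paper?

133497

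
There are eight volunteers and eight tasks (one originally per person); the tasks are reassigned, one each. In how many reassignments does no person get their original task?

14833

By inclusion-exclusion, !8 = Σ (-1)^k · 8!/k! for k=0..8
= 8! - 8!/1! + 8!/2! - 8!/3! + 8!/4! - 8!/5! + 8!/6! - 8!/7! + 8!/8!
= 40320 - 40320 + 20160 - 6720 + 1680 - 336 + 56 - 8 + 1
= 14833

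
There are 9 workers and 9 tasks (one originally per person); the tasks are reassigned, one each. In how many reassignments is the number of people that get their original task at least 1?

229384

# with exactly i fixed is C(9,i)·!(9-i); sum over i=1..9:
  i=1: C(9,1)·!8 = 9·14833 = 133497
  i=2: C(9,2)·!7 = 36·1854 = 66744
  i=3: C(9,3)·!6 = 84·265 = 22260
  i=4: C(9,4)·!5 = 126·44 = 5544
  i=5: C(9,5)·!4 = 126·9 = 1134
  i=6: C(9,6)·!3 = 84·2 = 168
  i=7: C(9,7)·!2 = 36·1 = 36
  i=8: C(9,8)·!1 = 9·0 = 0
  i=9: C(9,9)·!0 = 1·1 = 1
Total = 229384.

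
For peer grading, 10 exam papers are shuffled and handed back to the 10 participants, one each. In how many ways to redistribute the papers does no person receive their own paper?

1334961

!10 is the nearest integer to 10!/e.
10! = 3628800, and 3628800/e ≈ 1334960.92, so !10 = 1334961.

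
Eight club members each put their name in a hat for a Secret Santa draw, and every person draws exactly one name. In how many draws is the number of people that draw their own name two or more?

10655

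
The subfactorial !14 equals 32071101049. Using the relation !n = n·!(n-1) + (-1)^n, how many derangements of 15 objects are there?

!15 = 15·32071101049 - 1 = 481066515734.

481066515734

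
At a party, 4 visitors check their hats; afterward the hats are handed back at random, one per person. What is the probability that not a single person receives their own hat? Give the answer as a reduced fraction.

Favorable outcomes: !4 = 9.
Total outcomes: 4! = 24.
Probability = 9/24 = 3/8.

3/8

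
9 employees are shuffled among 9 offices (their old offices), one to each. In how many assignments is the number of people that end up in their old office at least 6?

205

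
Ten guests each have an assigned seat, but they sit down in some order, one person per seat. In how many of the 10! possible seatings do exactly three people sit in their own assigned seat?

222480

Choose which 3 of the 10 are fixed: C(10,3) = 120.
The remaining 7 must be deranged: !7 = 1854.
Total: 120 × 1854 = 222480.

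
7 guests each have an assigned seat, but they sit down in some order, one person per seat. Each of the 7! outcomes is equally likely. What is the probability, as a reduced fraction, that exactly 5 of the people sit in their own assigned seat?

1/240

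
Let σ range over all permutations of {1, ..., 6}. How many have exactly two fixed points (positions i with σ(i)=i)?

Choose which 2 of the 6 are fixed: C(6,2) = 15.
The other 4 form a derangement: !4 = 9.
Total: 15 × 9 = 135.

135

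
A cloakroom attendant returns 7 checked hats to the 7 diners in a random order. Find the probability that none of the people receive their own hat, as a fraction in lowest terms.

Favorable outcomes: !7 = 1854.
Total outcomes: 7! = 5040.
Probability = 1854/5040 = 103/280.

103/280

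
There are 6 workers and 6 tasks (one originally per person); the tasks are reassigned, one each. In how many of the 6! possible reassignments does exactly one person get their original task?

264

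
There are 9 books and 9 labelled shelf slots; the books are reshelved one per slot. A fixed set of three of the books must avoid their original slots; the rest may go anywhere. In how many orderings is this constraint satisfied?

256320

Inclusion-exclusion on the 3 forbidden self-matches:
Σ_{j=0}^{3} (-1)^j C(3,j)(9-j)!
= C(3,0)·9! - C(3,1)·8! + C(3,2)·7! - C(3,3)·6!
= 362880 - 120960 + 15120 - 720
= 256320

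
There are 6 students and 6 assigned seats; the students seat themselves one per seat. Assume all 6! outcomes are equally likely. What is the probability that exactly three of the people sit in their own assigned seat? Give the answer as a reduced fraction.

1/18

Favorable outcomes: C(6,3)·!3 = 20·2 = 40.
Total outcomes: 6! = 720.
Probability = 40/720 = 1/18.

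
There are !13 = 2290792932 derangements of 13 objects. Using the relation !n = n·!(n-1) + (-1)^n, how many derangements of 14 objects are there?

32071101049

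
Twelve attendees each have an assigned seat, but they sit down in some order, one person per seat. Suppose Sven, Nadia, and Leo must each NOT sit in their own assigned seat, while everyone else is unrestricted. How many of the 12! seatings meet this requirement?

369774720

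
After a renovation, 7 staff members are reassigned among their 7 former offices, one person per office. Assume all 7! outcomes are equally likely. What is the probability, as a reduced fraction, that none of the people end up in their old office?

103/280

Favorable outcomes: !7 = 1854.
Total outcomes: 7! = 5040.
Probability = 1854/5040 = 103/280.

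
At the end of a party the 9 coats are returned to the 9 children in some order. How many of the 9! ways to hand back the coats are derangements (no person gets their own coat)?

The subfactorial !9 = [9!/e] (nearest integer).
9! = 362880, and 362880/e ≈ 133496.09, so !9 = 133496.

133496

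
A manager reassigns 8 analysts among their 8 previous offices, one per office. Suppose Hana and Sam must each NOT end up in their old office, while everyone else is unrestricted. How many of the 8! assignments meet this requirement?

30960

Inclusion-exclusion on the 2 forbidden self-matches:
Σ_{j=0}^{2} (-1)^j C(2,j)(8-j)!
= C(2,0)·8! - C(2,1)·7! + C(2,2)·6!
= 40320 - 10080 + 720
= 30960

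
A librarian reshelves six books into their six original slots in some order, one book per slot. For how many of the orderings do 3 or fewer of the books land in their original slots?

Sum C(6,i)·!(6-i) for i = 0..3:
  i=0: C(6,0)·!6 = 1·265 = 265
  i=1: C(6,1)·!5 = 6·44 = 264
  i=2: C(6,2)·!4 = 15·9 = 135
  i=3: C(6,3)·!3 = 20·2 = 40
Total = 704.

704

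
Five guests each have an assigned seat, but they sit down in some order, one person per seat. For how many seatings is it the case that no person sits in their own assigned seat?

44

!5 is the nearest integer to 5!/e.
5! = 120, and 120/e ≈ 44.15, so !5 = 44.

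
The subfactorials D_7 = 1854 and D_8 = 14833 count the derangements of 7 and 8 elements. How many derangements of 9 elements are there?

D_9 = (9-1)·(D_8 + D_7) = 8·(14833 + 1854) = 8·16687 = 133496.

133496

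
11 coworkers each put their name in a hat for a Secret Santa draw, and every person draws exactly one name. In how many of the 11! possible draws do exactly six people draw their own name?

Choose which 6 of the 11 are fixed: C(11,6) = 462.
The remaining 5 must be deranged: !5 = 44.
Total: 462 × 44 = 20328.

20328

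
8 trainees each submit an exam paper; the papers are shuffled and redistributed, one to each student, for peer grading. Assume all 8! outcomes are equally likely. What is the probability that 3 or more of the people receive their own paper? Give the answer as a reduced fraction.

647/8064

Favorable outcomes: Σ_{i≥3} C(8,i)·!(8-i) = 56·44 + 70·9 + 56·2 + 28·1 + 8·0 + 1·1 = 3235.
Total outcomes: 8! = 40320.
Probability = 3235/40320 = 647/8064.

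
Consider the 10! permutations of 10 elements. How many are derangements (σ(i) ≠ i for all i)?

1334961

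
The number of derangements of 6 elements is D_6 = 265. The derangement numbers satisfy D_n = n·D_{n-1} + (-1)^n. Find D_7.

D_7 = 7·265 - 1 = 1854.

1854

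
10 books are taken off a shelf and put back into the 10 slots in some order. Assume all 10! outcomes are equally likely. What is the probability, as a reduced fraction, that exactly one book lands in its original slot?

Favorable outcomes: C(10,1)·!9 = 10·133496 = 1334960.
Total outcomes: 10! = 3628800.
Probability = 1334960/3628800 = 16687/45360.

16687/45360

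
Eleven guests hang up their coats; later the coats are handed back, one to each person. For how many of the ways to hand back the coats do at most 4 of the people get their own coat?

# with exactly i fixed is C(11,i)·!(11-i); sum over i=0..4:
  i=0: C(11,0)·!11 = 1·14684570 = 14684570
  i=1: C(11,1)·!10 = 11·1334961 = 14684571
  i=2: C(11,2)·!9 = 55·133496 = 7342280
  i=3: C(11,3)·!8 = 165·14833 = 2447445
  i=4: C(11,4)·!7 = 330·1854 = 611820
Total = 39770686.

39770686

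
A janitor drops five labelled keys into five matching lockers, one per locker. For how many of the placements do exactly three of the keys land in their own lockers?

10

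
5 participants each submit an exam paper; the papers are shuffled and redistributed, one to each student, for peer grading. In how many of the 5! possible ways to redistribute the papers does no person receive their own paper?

44

!5 is the nearest integer to 5!/e.
5! = 120, and 120/e ≈ 44.15, so !5 = 44.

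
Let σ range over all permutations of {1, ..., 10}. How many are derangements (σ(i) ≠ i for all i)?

The subfactorial !10 = [10!/e] (nearest integer).
10! = 3628800, and 3628800/e ≈ 1334960.92, so !10 = 1334961.

1334961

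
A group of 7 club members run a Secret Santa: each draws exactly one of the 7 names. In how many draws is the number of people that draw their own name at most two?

4633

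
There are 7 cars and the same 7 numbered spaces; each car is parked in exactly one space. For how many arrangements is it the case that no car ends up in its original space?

1854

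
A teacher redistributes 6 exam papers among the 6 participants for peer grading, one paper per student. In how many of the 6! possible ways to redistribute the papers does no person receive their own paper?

Use !n = n·!(n-1) + (-1)^n.
!6 = 6·44 + 1 = 265

265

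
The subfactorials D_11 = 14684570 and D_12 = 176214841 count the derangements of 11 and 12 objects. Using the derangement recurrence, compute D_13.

2290792932

D_13 = (13-1)·(D_12 + D_11) = 12·(176214841 + 14684570) = 12·190899411 = 2290792932.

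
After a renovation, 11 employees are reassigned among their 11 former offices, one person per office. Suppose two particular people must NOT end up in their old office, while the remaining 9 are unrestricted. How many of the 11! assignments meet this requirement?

Let A_j be the event that the j-th constrained one is fixed. By inclusion-exclusion over the 2 events:
Σ_{j=0}^{2} (-1)^j C(2,j)(11-j)!
= C(2,0)·11! - C(2,1)·10! + C(2,2)·9!
= 39916800 - 7257600 + 362880
= 33022080

33022080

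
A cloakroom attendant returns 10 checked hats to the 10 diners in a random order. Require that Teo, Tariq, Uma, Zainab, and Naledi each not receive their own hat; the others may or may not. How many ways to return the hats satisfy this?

2170680

Inclusion-exclusion on the 5 forbidden self-matches:
Σ_{j=0}^{5} (-1)^j C(5,j)(10-j)!
= C(5,0)·10! - C(5,1)·9! + C(5,2)·8! - C(5,3)·7! + C(5,4)·6! - C(5,5)·5!
= 3628800 - 1814400 + 403200 - 50400 + 3600 - 120
= 2170680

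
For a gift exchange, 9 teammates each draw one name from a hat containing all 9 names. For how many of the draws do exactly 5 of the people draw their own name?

1134

Pick the 5 fixed positions: C(9,5) = 126 ways.
The remaining 4 must be deranged: !4 = 9.
Total: 126 × 9 = 1134.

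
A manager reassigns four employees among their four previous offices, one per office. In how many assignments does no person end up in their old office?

9

!4 is the nearest integer to 4!/e.
4! = 24, and 24/e ≈ 8.83, so !4 = 9.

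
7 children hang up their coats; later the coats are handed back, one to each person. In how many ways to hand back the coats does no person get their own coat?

1854

!7 = 7! · Σ_{k=0}^{7} (-1)^k/k!
= 7! - 7!/1! + 7!/2! - 7!/3! + 7!/4! - 7!/5! + 7!/6! - 7!/7!
= 5040 - 5040 + 2520 - 840 + 210 - 42 + 7 - 1
= 1854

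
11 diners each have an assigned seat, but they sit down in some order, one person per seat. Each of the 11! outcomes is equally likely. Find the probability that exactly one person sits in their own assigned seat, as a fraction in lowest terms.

16481/44800

Favorable outcomes: C(11,1)·!10 = 11·1334961 = 14684571.
Total outcomes: 11! = 39916800.
Probability = 14684571/39916800 = 16481/44800.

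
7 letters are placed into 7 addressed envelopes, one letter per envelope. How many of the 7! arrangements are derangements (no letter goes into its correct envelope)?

1854

By inclusion-exclusion, !7 = Σ (-1)^k · 7!/k! for k=0..7
= 7! - 7!/1! + 7!/2! - 7!/3! + 7!/4! - 7!/5! + 7!/6! - 7!/7!
= 5040 - 5040 + 2520 - 840 + 210 - 42 + 7 - 1
= 1854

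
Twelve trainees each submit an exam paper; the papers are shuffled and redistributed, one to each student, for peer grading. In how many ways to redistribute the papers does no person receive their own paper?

!12 is the nearest integer to 12!/e.
12! = 479001600, and 479001600/e ≈ 176214840.93, so !12 = 176214841.

176214841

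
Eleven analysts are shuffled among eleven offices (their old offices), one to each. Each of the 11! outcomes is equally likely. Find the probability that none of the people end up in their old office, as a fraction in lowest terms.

1468457/3991680

Favorable outcomes: !11 = 14684570.
Total outcomes: 11! = 39916800.
Probability = 14684570/39916800 = 1468457/3991680.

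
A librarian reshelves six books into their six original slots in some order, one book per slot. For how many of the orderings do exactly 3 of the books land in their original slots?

40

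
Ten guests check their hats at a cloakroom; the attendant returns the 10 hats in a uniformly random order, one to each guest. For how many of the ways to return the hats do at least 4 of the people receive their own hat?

68914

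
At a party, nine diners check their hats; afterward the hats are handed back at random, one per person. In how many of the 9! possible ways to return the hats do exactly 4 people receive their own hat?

Pick the 4 fixed positions: C(9,4) = 126 ways.
The remaining 5 must be deranged: !5 = 44.
Total: 126 × 44 = 5544.

5544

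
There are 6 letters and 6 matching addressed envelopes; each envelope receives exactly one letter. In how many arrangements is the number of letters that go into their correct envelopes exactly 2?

135

Pick the 2 fixed positions: C(6,2) = 15 ways.
The other 4 form a derangement: !4 = 9.
Total: 15 × 9 = 135.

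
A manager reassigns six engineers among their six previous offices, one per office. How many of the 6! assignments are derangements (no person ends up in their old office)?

265

Use !n = (n-1)(!(n-1) + !(n-2)).
!6 = 5·(44 + 9) = 5·53 = 265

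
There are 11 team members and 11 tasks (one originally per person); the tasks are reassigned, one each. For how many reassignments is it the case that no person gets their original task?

14684570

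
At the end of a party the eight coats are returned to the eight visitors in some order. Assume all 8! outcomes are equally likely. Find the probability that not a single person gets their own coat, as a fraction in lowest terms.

2119/5760

Favorable outcomes: !8 = 14833.
Total outcomes: 8! = 40320.
Probability = 14833/40320 = 2119/5760.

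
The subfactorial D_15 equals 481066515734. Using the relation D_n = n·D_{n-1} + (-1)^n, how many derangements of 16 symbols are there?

7697064251745

D_16 = 16·481066515734 + 1 = 7697064251745.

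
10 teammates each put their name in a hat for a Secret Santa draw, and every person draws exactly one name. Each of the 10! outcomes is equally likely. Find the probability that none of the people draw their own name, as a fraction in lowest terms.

16481/44800

Favorable outcomes: !10 = 1334961.
Total outcomes: 10! = 3628800.
Probability = 1334961/3628800 = 16481/44800.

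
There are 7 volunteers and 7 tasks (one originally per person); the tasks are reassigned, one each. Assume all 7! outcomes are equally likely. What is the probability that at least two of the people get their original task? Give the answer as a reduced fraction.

1331/5040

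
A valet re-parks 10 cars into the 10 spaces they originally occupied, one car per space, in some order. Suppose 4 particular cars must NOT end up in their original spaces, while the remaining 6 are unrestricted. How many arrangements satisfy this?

2399760

Inclusion-exclusion on the 4 forbidden self-matches:
Σ_{j=0}^{4} (-1)^j C(4,j)(10-j)!
= C(4,0)·10! - C(4,1)·9! + C(4,2)·8! - C(4,3)·7! + C(4,4)·6!
= 3628800 - 1451520 + 241920 - 20160 + 720
= 2399760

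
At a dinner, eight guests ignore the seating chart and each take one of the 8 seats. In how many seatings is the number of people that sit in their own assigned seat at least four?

# with exactly i fixed is C(8,i)·!(8-i); sum over i=4..8:
  i=4: C(8,4)·!4 = 70·9 = 630
  i=5: C(8,5)·!3 = 56·2 = 112
  i=6: C(8,6)·!2 = 28·1 = 28
  i=7: C(8,7)·!1 = 8·0 = 0
  i=8: C(8,8)·!0 = 1·1 = 1
Total = 771.

771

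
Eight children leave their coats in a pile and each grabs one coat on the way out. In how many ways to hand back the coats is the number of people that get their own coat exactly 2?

Pick the 2 fixed positions: C(8,2) = 28 ways.
The remaining 6 must be deranged: !6 = 265.
Total: 28 × 265 = 7420.

7420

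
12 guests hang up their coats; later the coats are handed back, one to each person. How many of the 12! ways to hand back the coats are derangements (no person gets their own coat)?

The subfactorial !12 = [12!/e] (nearest integer).
12! = 479001600, and 479001600/e ≈ 176214840.93, so !12 = 176214841.

176214841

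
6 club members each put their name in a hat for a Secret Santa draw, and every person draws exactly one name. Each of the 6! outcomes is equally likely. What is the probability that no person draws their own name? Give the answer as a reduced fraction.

Favorable outcomes: !6 = 265.
Total outcomes: 6! = 720.
Probability = 265/720 = 53/144.

53/144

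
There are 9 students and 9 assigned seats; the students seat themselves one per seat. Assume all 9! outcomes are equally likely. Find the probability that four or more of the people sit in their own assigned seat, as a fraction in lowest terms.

6883/362880

Favorable outcomes: Σ_{i≥4} C(9,i)·!(9-i) = 126·44 + 126·9 + 84·2 + 36·1 + 9·0 + 1·1 = 6883.
Total outcomes: 9! = 362880.
Probability = 6883/362880 = 6883/362880.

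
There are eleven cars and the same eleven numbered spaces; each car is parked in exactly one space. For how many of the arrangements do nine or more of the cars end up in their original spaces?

56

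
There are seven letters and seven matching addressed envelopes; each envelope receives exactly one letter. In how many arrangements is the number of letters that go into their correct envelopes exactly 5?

21

Pick the 5 fixed positions: C(7,5) = 21 ways.
The remaining 2 must be deranged: !2 = 1.
Total: 21 × 1 = 21.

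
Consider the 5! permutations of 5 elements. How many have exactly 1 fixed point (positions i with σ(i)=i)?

Choose which one of the 5 is fixed: C(5,1) = 5.
The other 4 form a derangement: !4 = 9.
Total: 5 × 9 = 45.

45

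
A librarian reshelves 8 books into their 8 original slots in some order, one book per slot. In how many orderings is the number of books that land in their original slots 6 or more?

29

Sum C(8,i)·!(8-i) for i = 6..8:
  i=6: C(8,6)·!2 = 28·1 = 28
  i=7: C(8,7)·!1 = 8·0 = 0
  i=8: C(8,8)·!0 = 1·1 = 1
Total = 29.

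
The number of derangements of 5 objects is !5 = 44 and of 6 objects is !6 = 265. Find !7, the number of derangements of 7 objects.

!7 = (7-1)·(!6 + !5) = 6·(265 + 44) = 6·309 = 1854.

1854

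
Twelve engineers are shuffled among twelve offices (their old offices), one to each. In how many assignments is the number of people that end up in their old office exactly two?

88107426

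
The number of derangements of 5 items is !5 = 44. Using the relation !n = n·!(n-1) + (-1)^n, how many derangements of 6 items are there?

265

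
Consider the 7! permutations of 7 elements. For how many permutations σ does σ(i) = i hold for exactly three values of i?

Pick the 3 fixed positions: C(7,3) = 35 ways.
The remaining 4 must be deranged: !4 = 9.
Total: 35 × 9 = 315.

315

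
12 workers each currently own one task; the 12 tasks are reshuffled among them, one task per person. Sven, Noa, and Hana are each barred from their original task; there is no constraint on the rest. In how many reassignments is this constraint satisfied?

Let A_j be the event that the j-th constrained one is fixed. By inclusion-exclusion over the 3 events:
Σ_{j=0}^{3} (-1)^j C(3,j)(12-j)!
= C(3,0)·12! - C(3,1)·11! + C(3,2)·10! - C(3,3)·9!
= 479001600 - 119750400 + 10886400 - 362880
= 369774720

369774720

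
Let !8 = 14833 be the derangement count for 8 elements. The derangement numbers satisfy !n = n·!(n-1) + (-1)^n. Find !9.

133496

!9 = 9·14833 - 1 = 133496.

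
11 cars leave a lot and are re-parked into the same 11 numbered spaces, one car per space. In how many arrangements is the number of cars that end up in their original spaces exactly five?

122430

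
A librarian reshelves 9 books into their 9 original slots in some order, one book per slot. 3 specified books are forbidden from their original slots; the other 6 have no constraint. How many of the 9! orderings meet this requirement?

256320

Inclusion-exclusion on the 3 forbidden self-matches:
Σ_{j=0}^{3} (-1)^j C(3,j)(9-j)!
= C(3,0)·9! - C(3,1)·8! + C(3,2)·7! - C(3,3)·6!
= 362880 - 120960 + 15120 - 720
= 256320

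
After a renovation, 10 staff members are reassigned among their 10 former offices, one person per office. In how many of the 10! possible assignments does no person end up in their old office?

1334961

The number of derangements of 10 is !10 = Σ_{k=0}^{10} (-1)^k·10!/k!
= 10! - 10!/1! + 10!/2! - 10!/3! + 10!/4! - 10!/5! + 10!/6! - 10!/7! + 10!/8! - 10!/9! + 10!/10!
= 3628800 - 3628800 + 1814400 - 604800 + 151200 - 30240 + 5040 - 720 + 90 - 10 + 1
= 1334961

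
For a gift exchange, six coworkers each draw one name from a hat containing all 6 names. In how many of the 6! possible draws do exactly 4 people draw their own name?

Choose which 4 of the 6 are fixed: C(6,4) = 15.
The remaining 2 must be deranged: !2 = 1.
Total: 15 × 1 = 15.

15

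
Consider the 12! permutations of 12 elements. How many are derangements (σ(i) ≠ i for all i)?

!12 is the nearest integer to 12!/e.
12! = 479001600, and 479001600/e ≈ 176214840.93, so !12 = 176214841.

176214841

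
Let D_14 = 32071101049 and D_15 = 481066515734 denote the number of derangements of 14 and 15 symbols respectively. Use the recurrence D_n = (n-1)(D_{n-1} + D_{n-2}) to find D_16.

7697064251745

D_16 = (16-1)·(D_15 + D_14) = 15·(481066515734 + 32071101049) = 15·513137616783 = 7697064251745.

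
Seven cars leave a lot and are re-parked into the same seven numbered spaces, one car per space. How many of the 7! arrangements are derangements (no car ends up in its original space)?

The number of derangements of 7 is !7 = Σ_{k=0}^{7} (-1)^k·7!/k!
= 7! - 7!/1! + 7!/2! - 7!/3! + 7!/4! - 7!/5! + 7!/6! - 7!/7!
= 5040 - 5040 + 2520 - 840 + 210 - 42 + 7 - 1
= 1854

1854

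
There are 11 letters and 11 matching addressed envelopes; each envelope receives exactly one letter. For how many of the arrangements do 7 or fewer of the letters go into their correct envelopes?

39916414

Sum C(11,i)·!(11-i) for i = 0..7:
  i=0: C(11,0)·!11 = 1·14684570 = 14684570
  i=1: C(11,1)·!10 = 11·1334961 = 14684571
  i=2: C(11,2)·!9 = 55·133496 = 7342280
  i=3: C(11,3)·!8 = 165·14833 = 2447445
  i=4: C(11,4)·!7 = 330·1854 = 611820
  i=5: C(11,5)·!6 = 462·265 = 122430
  i=6: C(11,6)·!5 = 462·44 = 20328
  i=7: C(11,7)·!4 = 330·9 = 2970
Total = 39916414.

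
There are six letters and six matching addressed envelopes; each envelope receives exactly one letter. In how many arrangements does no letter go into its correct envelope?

!6 is the nearest integer to 6!/e.
6! = 720, and 720/e ≈ 264.87, so !6 = 265.

265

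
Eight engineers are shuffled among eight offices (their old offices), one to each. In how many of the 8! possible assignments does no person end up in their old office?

14833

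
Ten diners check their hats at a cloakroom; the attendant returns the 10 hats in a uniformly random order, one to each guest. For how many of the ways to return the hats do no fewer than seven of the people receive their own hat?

286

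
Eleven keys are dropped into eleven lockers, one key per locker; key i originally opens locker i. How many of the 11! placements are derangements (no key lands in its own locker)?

14684570

!11 = 11! · Σ_{k=0}^{11} (-1)^k/k!
= 11! - 11!/1! + 11!/2! - 11!/3! + 11!/4! - 11!/5! + 11!/6! - 11!/7! + 11!/8! - 11!/9! + 11!/10! - 11!/11!
= 39916800 - 39916800 + 19958400 - 6652800 + 1663200 - 332640 + 55440 - 7920 + 990 - 110 + 11 - 1
= 14684570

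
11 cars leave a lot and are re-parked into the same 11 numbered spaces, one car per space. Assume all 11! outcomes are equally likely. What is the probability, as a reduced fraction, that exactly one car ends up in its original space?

Favorable outcomes: C(11,1)·!10 = 11·1334961 = 14684571.
Total outcomes: 11! = 39916800.
Probability = 14684571/39916800 = 16481/44800.

16481/44800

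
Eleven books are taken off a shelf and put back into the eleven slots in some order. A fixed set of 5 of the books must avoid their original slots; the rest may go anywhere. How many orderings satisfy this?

Let A_j be the event that the j-th constrained one is fixed. By inclusion-exclusion over the 5 events:
Σ_{j=0}^{5} (-1)^j C(5,j)(11-j)!
= C(5,0)·11! - C(5,1)·10! + C(5,2)·9! - C(5,3)·8! + C(5,4)·7! - C(5,5)·6!
= 39916800 - 18144000 + 3628800 - 403200 + 25200 - 720
= 25022880

25022880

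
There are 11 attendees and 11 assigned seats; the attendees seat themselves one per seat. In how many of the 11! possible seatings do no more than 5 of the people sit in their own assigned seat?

39893116

# with exactly i fixed is C(11,i)·!(11-i); sum over i=0..5:
  i=0: C(11,0)·!11 = 1·14684570 = 14684570
  i=1: C(11,1)·!10 = 11·1334961 = 14684571
  i=2: C(11,2)·!9 = 55·133496 = 7342280
  i=3: C(11,3)·!8 = 165·14833 = 2447445
  i=4: C(11,4)·!7 = 330·1854 = 611820
  i=5: C(11,5)·!6 = 462·265 = 122430
Total = 39893116.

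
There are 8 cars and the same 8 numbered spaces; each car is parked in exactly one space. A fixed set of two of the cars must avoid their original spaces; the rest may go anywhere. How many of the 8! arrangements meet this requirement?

30960

Inclusion-exclusion on the 2 forbidden self-matches:
Σ_{j=0}^{2} (-1)^j C(2,j)(8-j)!
= C(2,0)·8! - C(2,1)·7! + C(2,2)·6!
= 40320 - 10080 + 720
= 30960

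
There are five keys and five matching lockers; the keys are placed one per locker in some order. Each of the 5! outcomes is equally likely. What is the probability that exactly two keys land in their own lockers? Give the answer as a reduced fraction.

1/6

Favorable outcomes: C(5,2)·!3 = 10·2 = 20.
Total outcomes: 5! = 120.
Probability = 20/120 = 1/6.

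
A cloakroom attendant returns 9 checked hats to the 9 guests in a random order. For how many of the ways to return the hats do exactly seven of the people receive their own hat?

Pick the 7 fixed positions: C(9,7) = 36 ways.
The remaining 2 must be deranged: !2 = 1.
Total: 36 × 1 = 36.

36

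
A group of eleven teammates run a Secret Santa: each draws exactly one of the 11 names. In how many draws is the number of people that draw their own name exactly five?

122430

Pick the 5 fixed positions: C(11,5) = 462 ways.
The other 6 form a derangement: !6 = 265.
Total: 462 × 265 = 122430.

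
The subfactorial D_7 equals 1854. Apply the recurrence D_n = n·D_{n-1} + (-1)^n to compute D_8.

14833

D_8 = 8·1854 + 1 = 14833.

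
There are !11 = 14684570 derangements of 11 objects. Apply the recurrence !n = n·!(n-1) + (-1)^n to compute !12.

!12 = 12·14684570 + 1 = 176214841.

176214841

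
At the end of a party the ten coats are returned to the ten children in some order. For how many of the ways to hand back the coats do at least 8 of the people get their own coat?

Sum C(10,i)·!(10-i) for i = 8..10:
  i=8: C(10,8)·!2 = 45·1 = 45
  i=9: C(10,9)·!1 = 10·0 = 0
  i=10: C(10,10)·!0 = 1·1 = 1
Total = 46.

46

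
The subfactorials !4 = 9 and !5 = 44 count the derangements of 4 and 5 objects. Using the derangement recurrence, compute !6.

!6 = (6-1)·(!5 + !4) = 5·(44 + 9) = 5·53 = 265.

265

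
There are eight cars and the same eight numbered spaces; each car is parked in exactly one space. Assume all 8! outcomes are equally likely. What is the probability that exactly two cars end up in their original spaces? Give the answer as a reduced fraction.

Favorable outcomes: C(8,2)·!6 = 28·265 = 7420.
Total outcomes: 8! = 40320.
Probability = 7420/40320 = 53/288.

53/288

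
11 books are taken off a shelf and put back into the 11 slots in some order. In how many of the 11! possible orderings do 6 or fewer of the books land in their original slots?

39913444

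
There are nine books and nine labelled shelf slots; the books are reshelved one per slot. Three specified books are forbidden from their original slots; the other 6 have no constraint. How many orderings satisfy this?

Inclusion-exclusion on the 3 forbidden self-matches:
Σ_{j=0}^{3} (-1)^j C(3,j)(9-j)!
= C(3,0)·9! - C(3,1)·8! + C(3,2)·7! - C(3,3)·6!
= 362880 - 120960 + 15120 - 720
= 256320

256320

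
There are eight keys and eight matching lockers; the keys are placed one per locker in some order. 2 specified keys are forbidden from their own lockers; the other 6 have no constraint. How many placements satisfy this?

30960

Let A_j be the event that the j-th constrained one is fixed. By inclusion-exclusion over the 2 events:
Σ_{j=0}^{2} (-1)^j C(2,j)(8-j)!
= C(2,0)·8! - C(2,1)·7! + C(2,2)·6!
= 40320 - 10080 + 720
= 30960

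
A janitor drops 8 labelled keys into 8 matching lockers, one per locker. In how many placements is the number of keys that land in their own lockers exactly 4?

630

Pick the 4 fixed positions: C(8,4) = 70 ways.
The remaining 4 must be deranged: !4 = 9.
Total: 70 × 9 = 630.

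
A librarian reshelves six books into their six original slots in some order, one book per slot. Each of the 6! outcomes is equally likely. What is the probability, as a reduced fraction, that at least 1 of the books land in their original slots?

Favorable outcomes: Σ_{i≥1} C(6,i)·!(6-i) = 6·44 + 15·9 + 20·2 + 15·1 + 6·0 + 1·1 = 455.
Total outcomes: 6! = 720.
Probability = 455/720 = 91/144.

91/144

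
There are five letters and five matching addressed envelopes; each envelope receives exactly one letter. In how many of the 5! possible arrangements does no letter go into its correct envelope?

!5 = 5! · Σ_{k=0}^{5} (-1)^k/k!
= 5! - 5!/1! + 5!/2! - 5!/3! + 5!/4! - 5!/5!
= 120 - 120 + 60 - 20 + 5 - 1
= 44

44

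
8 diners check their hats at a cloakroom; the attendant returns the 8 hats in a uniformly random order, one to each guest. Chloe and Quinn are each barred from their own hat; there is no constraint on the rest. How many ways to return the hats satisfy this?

30960

Inclusion-exclusion on the 2 forbidden self-matches:
Σ_{j=0}^{2} (-1)^j C(2,j)(8-j)!
= C(2,0)·8! - C(2,1)·7! + C(2,2)·6!
= 40320 - 10080 + 720
= 30960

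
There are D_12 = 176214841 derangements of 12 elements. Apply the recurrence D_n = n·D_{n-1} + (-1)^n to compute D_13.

D_13 = 13·176214841 - 1 = 2290792932.

2290792932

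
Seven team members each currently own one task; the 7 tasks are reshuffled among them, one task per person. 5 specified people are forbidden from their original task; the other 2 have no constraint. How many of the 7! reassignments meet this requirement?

Inclusion-exclusion on the 5 forbidden self-matches:
Σ_{j=0}^{5} (-1)^j C(5,j)(7-j)!
= C(5,0)·7! - C(5,1)·6! + C(5,2)·5! - C(5,3)·4! + C(5,4)·3! - C(5,5)·2!
= 5040 - 3600 + 1200 - 240 + 30 - 2
= 2428

2428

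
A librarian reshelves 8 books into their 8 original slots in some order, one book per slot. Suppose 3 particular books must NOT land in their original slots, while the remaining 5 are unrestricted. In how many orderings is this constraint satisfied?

Inclusion-exclusion on the 3 forbidden self-matches:
Σ_{j=0}^{3} (-1)^j C(3,j)(8-j)!
= C(3,0)·8! - C(3,1)·7! + C(3,2)·6! - C(3,3)·5!
= 40320 - 15120 + 2160 - 120
= 27240

27240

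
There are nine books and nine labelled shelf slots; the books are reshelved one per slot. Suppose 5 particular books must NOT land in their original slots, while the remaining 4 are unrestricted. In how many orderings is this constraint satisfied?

Let A_j be the event that the j-th constrained one is fixed. By inclusion-exclusion over the 5 events:
Σ_{j=0}^{5} (-1)^j C(5,j)(9-j)!
= C(5,0)·9! - C(5,1)·8! + C(5,2)·7! - C(5,3)·6! + C(5,4)·5! - C(5,5)·4!
= 362880 - 201600 + 50400 - 7200 + 600 - 24
= 205056

205056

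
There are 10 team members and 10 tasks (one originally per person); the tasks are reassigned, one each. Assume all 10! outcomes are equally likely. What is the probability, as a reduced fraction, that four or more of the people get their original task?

34457/1814400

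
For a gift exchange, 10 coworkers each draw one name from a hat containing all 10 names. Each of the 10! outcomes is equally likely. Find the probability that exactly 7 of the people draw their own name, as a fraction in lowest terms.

1/15120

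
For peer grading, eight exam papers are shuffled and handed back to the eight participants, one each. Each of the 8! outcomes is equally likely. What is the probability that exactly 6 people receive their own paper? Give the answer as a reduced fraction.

1/1440

Favorable outcomes: C(8,6)·!2 = 28·1 = 28.
Total outcomes: 8! = 40320.
Probability = 28/40320 = 1/1440.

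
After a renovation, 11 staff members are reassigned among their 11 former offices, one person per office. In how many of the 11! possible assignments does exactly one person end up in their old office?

Choose which one of the 11 is fixed: C(11,1) = 11.
The remaining 10 must be deranged: !10 = 1334961.
Total: 11 × 1334961 = 14684571.

14684571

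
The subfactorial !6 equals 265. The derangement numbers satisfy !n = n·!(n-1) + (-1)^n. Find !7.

1854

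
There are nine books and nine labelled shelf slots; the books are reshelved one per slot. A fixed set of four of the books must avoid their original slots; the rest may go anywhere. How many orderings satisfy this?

229080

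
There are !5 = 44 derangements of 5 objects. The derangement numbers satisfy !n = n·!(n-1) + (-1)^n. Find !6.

!6 = 6·44 + 1 = 265.

265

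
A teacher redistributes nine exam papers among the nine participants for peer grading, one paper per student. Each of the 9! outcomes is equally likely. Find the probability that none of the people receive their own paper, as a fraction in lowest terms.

16687/45360

Favorable outcomes: !9 = 133496.
Total outcomes: 9! = 362880.
Probability = 133496/362880 = 16687/45360.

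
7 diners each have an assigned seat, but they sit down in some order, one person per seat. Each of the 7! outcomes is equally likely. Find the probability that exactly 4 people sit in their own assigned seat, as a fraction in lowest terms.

1/72

Favorable outcomes: C(7,4)·!3 = 35·2 = 70.
Total outcomes: 7! = 5040.
Probability = 70/5040 = 1/72.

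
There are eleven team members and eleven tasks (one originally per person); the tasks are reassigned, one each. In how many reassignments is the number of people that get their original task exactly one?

14684571

Pick the single fixed position: C(11,1) = 11 ways.
The remaining 10 must be deranged: !10 = 1334961.
Total: 11 × 1334961 = 14684571.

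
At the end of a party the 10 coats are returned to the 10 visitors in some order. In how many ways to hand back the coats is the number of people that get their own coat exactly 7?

240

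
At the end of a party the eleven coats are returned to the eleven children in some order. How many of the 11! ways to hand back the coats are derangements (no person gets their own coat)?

14684570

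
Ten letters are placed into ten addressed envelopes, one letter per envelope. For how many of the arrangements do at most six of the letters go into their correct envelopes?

Sum C(10,i)·!(10-i) for i = 0..6:
  i=0: C(10,0)·!10 = 1·1334961 = 1334961
  i=1: C(10,1)·!9 = 10·133496 = 1334960
  i=2: C(10,2)·!8 = 45·14833 = 667485
  i=3: C(10,3)·!7 = 120·1854 = 222480
  i=4: C(10,4)·!6 = 210·265 = 55650
  i=5: C(10,5)·!5 = 252·44 = 11088
  i=6: C(10,6)·!4 = 210·9 = 1890
Total = 3628514.

3628514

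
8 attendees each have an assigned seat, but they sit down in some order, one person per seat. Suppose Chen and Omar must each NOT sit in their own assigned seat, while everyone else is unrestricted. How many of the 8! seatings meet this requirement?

30960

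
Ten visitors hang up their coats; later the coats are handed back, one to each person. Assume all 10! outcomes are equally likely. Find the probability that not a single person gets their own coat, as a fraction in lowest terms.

16481/44800

Favorable outcomes: !10 = 1334961.
Total outcomes: 10! = 3628800.
Probability = 1334961/3628800 = 16481/44800.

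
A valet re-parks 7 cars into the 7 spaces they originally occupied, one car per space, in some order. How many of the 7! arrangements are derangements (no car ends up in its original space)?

1854

Recurrence: !7 = 6·(!6 + !5).
!7 = 6·(265 + 44) = 6·309 = 1854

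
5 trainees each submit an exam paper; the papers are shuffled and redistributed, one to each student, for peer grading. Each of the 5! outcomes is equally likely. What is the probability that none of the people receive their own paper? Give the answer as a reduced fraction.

11/30

Favorable outcomes: !5 = 44.
Total outcomes: 5! = 120.
Probability = 44/120 = 11/30.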